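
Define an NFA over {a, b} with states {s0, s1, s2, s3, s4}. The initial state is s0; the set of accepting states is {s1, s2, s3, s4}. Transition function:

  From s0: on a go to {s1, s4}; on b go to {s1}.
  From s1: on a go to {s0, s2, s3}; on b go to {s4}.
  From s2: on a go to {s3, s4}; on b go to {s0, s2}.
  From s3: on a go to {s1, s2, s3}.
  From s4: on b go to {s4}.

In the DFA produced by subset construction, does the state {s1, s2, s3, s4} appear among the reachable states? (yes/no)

Start state of the DFA: {s0}.
{s0} --a--> {s1, s4}  [new]
{s0} --b--> {s1}  [new]
{s1, s4} --a--> {s0, s2, s3}  [new]
{s1, s4} --b--> {s4}  [new]
{s1} --a--> {s0, s2, s3}  [seen]
{s1} --b--> {s4}  [seen]
{s0, s2, s3} --a--> {s1, s2, s3, s4}  [new]
{s0, s2, s3} --b--> {s0, s1, s2}  [new]
{s4} --a--> ∅  [new]
{s4} --b--> {s4}  [seen]
{s1, s2, s3, s4} --a--> {s0, s1, s2, s3, s4}  [new]
{s1, s2, s3, s4} --b--> {s0, s2, s4}  [new]
{s0, s1, s2} --a--> {s0, s1, s2, s3, s4}  [seen]
{s0, s1, s2} --b--> {s0, s1, s2, s4}  [new]
∅ --a--> ∅  [seen]
∅ --b--> ∅  [seen]
{s0, s1, s2, s3, s4} --a--> {s0, s1, s2, s3, s4}  [seen]
{s0, s1, s2, s3, s4} --b--> {s0, s1, s2, s4}  [seen]
{s0, s2, s4} --a--> {s1, s3, s4}  [new]
{s0, s2, s4} --b--> {s0, s1, s2, s4}  [seen]
{s0, s1, s2, s4} --a--> {s0, s1, s2, s3, s4}  [seen]
{s0, s1, s2, s4} --b--> {s0, s1, s2, s4}  [seen]
{s1, s3, s4} --a--> {s0, s1, s2, s3}  [new]
{s1, s3, s4} --b--> {s4}  [seen]
{s0, s1, s2, s3} --a--> {s0, s1, s2, s3, s4}  [seen]
{s0, s1, s2, s3} --b--> {s0, s1, s2, s4}  [seen]
Reachable DFA states: {s0}, {s1, s4}, {s1}, {s0, s2, s3}, {s4}, {s1, s2, s3, s4}, {s0, s1, s2}, ∅, {s0, s1, s2, s3, s4}, {s0, s2, s4}, {s0, s1, s2, s4}, {s1, s3, s4}, {s0, s1, s2, s3}.
{s1, s2, s3, s4} is among them.

yes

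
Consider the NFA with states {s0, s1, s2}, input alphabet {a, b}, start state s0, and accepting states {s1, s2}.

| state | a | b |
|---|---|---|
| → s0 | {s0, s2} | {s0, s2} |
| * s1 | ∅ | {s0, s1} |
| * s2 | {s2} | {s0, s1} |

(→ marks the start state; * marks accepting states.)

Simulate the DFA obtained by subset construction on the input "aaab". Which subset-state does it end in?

Start: {s0}.
δ(s0,a) = {s0, s2}.
Union: {s0, s2}.
After a: {s0, s2}.
δ(s0,a) = {s0, s2}; δ(s2,a) = {s2}.
Union: {s0, s2}.
After a: {s0, s2}.
δ(s0,a) = {s0, s2}; δ(s2,a) = {s2}.
Union: {s0, s2}.
After a: {s0, s2}.
δ(s0,b) = {s0, s2}; δ(s2,b) = {s0, s1}.
Union: {s0, s1, s2}.
After b: {s0, s1, s2}.

{s0, s1, s2}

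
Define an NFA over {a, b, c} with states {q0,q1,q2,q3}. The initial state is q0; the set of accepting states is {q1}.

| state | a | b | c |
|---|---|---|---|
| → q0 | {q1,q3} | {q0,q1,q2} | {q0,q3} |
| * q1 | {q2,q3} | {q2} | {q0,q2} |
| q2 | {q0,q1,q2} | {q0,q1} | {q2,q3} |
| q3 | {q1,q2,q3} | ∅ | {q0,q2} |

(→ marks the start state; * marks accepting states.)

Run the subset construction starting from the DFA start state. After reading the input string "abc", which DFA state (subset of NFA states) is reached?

{q2,q3}

Start: {q0}.
δ(q0,a) = {q1,q3}.
Union: {q1,q3}.
After a: {q1,q3}.
δ(q1,b) = {q2}; δ(q3,b) = ∅.
Union: {q2}.
After b: {q2}.
δ(q2,c) = {q2,q3}.
Union: {q2,q3}.
After c: {q2,q3}.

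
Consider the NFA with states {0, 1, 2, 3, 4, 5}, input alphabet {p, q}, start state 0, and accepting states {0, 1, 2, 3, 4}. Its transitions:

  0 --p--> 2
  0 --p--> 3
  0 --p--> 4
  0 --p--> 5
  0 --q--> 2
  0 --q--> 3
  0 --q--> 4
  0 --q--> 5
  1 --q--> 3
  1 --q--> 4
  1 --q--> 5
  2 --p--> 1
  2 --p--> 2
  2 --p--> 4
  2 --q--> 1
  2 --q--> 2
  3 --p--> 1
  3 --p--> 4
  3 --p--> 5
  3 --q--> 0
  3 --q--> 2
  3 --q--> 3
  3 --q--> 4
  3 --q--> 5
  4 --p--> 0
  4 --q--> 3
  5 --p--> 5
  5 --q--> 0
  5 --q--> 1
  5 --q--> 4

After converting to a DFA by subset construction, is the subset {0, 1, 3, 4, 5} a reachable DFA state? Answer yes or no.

Start state of the DFA: {0}.
{0} --p--> {2, 3, 4, 5}  [new]
{0} --q--> {2, 3, 4, 5}  [seen]
{2, 3, 4, 5} --p--> {0, 1, 2, 4, 5}  [new]
{2, 3, 4, 5} --q--> {0, 1, 2, 3, 4, 5}  [new]
{0, 1, 2, 4, 5} --p--> {0, 1, 2, 3, 4, 5}  [seen]
{0, 1, 2, 4, 5} --q--> {0, 1, 2, 3, 4, 5}  [seen]
{0, 1, 2, 3, 4, 5} --p--> {0, 1, 2, 3, 4, 5}  [seen]
{0, 1, 2, 3, 4, 5} --q--> {0, 1, 2, 3, 4, 5}  [seen]
Reachable DFA states: {0}, {2, 3, 4, 5}, {0, 1, 2, 4, 5}, {0, 1, 2, 3, 4, 5}.
{0, 1, 3, 4, 5} is not among them.

no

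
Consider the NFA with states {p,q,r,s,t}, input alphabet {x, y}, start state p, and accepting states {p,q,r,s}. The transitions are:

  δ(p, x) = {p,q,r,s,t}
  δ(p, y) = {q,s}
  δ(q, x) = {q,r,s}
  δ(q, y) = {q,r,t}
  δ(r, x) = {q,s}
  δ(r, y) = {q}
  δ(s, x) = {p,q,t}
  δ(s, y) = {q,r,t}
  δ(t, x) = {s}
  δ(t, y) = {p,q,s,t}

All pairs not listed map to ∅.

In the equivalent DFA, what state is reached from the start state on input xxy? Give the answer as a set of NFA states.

{p,q,r,s,t}

Start: {p}.
δ(p,x) = {p,q,r,s,t}.
Union: {p,q,r,s,t}.
After x: {p,q,r,s,t}.
δ(p,x) = {p,q,r,s,t}; δ(q,x) = {q,r,s}; δ(r,x) = {q,s}; δ(s,x) = {p,q,t}; δ(t,x) = {s}.
Union: {p,q,r,s,t}.
After x: {p,q,r,s,t}.
δ(p,y) = {q,s}; δ(q,y) = {q,r,t}; δ(r,y) = {q}; δ(s,y) = {q,r,t}; δ(t,y) = {p,q,s,t}.
Union: {p,q,r,s,t}.
After y: {p,q,r,s,t}.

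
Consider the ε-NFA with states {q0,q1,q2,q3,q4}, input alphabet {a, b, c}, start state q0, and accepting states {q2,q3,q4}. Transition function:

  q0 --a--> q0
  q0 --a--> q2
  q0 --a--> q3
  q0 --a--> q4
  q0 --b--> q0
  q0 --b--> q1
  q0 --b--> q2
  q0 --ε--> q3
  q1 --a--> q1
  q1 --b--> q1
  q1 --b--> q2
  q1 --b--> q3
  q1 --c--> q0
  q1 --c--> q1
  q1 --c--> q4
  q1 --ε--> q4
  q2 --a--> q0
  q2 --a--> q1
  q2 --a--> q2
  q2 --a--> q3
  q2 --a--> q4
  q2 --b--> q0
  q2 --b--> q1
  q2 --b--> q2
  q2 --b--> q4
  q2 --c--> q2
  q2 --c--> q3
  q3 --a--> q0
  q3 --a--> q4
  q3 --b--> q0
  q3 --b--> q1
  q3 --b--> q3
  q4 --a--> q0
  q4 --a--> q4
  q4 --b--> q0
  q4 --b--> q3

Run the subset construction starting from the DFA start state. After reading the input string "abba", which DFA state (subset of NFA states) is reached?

Start: {q0,q3}.
δ(q0,a) = {q0,q2,q3,q4}; δ(q3,a) = {q0,q4}.
Union: {q0,q2,q3,q4}.
After a: {q0,q2,q3,q4}.
δ(q0,b) = {q0,q1,q2}; δ(q2,b) = {q0,q1,q2,q4}; δ(q3,b) = {q0,q1,q3}; δ(q4,b) = {q0,q3}.
Union: {q0,q1,q2,q3,q4}.
After b: {q0,q1,q2,q3,q4}.
δ(q0,b) = {q0,q1,q2}; δ(q1,b) = {q1,q2,q3}; δ(q2,b) = {q0,q1,q2,q4}; δ(q3,b) = {q0,q1,q3}; δ(q4,b) = {q0,q3}.
Union: {q0,q1,q2,q3,q4}.
After b: {q0,q1,q2,q3,q4}.
δ(q0,a) = {q0,q2,q3,q4}; δ(q1,a) = {q1}; δ(q2,a) = {q0,q1,q2,q3,q4}; δ(q3,a) = {q0,q4}; δ(q4,a) = {q0,q4}.
Union: {q0,q1,q2,q3,q4}.
After a: {q0,q1,q2,q3,q4}.

{q0,q1,q2,q3,q4}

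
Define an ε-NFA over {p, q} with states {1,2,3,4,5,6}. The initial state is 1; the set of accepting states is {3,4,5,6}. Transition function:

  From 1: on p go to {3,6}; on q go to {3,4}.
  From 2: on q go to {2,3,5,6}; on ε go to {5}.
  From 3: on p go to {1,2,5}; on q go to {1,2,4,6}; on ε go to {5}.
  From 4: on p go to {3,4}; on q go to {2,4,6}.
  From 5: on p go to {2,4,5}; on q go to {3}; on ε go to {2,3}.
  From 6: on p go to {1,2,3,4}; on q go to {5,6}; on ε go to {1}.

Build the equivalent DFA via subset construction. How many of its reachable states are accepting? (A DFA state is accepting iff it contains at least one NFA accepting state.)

Start state of the DFA: {1} (ε-closure of the NFA start).
{1} --p--> {1,2,3,5,6}  [new]
{1} --q--> {2,3,4,5}  [new]
{1,2,3,5,6} --p--> {1,2,3,4,5,6}  [new]
{1,2,3,5,6} --q--> {1,2,3,4,5,6}  [seen]
{2,3,4,5} --p--> {1,2,3,4,5}  [new]
{2,3,4,5} --q--> {1,2,3,4,5,6}  [seen]
{1,2,3,4,5,6} --p--> {1,2,3,4,5,6}  [seen]
{1,2,3,4,5,6} --q--> {1,2,3,4,5,6}  [seen]
{1,2,3,4,5} --p--> {1,2,3,4,5,6}  [seen]
{1,2,3,4,5} --q--> {1,2,3,4,5,6}  [seen]
Reachable DFA states: {1}, {1,2,3,5,6}, {2,3,4,5}, {1,2,3,4,5,6}, {1,2,3,4,5}.
Accepting DFA states (contain an NFA accepting state): {1,2,3,5,6}, {2,3,4,5}, {1,2,3,4,5,6}, {1,2,3,4,5}.

4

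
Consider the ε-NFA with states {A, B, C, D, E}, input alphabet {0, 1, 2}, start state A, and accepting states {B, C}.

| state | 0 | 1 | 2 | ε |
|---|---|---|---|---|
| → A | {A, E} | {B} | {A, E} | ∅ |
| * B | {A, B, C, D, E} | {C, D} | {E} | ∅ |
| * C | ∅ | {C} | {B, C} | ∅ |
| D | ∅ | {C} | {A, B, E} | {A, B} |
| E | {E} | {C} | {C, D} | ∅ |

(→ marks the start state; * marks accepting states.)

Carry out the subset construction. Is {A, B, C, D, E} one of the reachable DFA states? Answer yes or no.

Start state of the DFA: {A} (ε-closure of the NFA start).
{A} --0--> {A, E}  [new]
{A} --1--> {B}  [new]
{A} --2--> {A, E}  [seen]
{A, E} --0--> {A, E}  [seen]
{A, E} --1--> {B, C}  [new]
{A, E} --2--> {A, B, C, D, E}  [new]
{B} --0--> {A, B, C, D, E}  [seen]
{B} --1--> {A, B, C, D}  [new]
{B} --2--> {E}  [new]
{B, C} --0--> {A, B, C, D, E}  [seen]
{B, C} --1--> {A, B, C, D}  [seen]
{B, C} --2--> {B, C, E}  [new]
{A, B, C, D, E} --0--> {A, B, C, D, E}  [seen]
{A, B, C, D, E} --1--> {A, B, C, D}  [seen]
{A, B, C, D, E} --2--> {A, B, C, D, E}  [seen]
{A, B, C, D} --0--> {A, B, C, D, E}  [seen]
{A, B, C, D} --1--> {A, B, C, D}  [seen]
{A, B, C, D} --2--> {A, B, C, E}  [new]
{E} --0--> {E}  [seen]
{E} --1--> {C}  [new]
{E} --2--> {A, B, C, D}  [seen]
{B, C, E} --0--> {A, B, C, D, E}  [seen]
{B, C, E} --1--> {A, B, C, D}  [seen]
{B, C, E} --2--> {A, B, C, D, E}  [seen]
{A, B, C, E} --0--> {A, B, C, D, E}  [seen]
{A, B, C, E} --1--> {A, B, C, D}  [seen]
{A, B, C, E} --2--> {A, B, C, D, E}  [seen]
{C} --0--> ∅  [new]
{C} --1--> {C}  [seen]
{C} --2--> {B, C}  [seen]
∅ --0--> ∅  [seen]
∅ --1--> ∅  [seen]
∅ --2--> ∅  [seen]
Reachable DFA states: {A}, {A, E}, {B}, {B, C}, {A, B, C, D, E}, {A, B, C, D}, {E}, {B, C, E}, {A, B, C, E}, {C}, ∅.
{A, B, C, D, E} is among them.

yes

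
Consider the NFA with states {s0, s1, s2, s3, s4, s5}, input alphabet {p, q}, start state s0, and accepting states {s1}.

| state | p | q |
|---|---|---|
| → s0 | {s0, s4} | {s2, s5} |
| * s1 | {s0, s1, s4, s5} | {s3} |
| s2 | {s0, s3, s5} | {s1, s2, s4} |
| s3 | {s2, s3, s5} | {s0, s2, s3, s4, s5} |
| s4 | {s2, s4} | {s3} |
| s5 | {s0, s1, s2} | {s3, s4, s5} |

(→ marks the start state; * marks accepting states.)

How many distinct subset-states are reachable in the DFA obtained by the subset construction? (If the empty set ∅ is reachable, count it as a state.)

9

Start state of the DFA: {s0}.
{s0} --p--> {s0, s4}  [new]
{s0} --q--> {s2, s5}  [new]
{s0, s4} --p--> {s0, s2, s4}  [new]
{s0, s4} --q--> {s2, s3, s5}  [new]
{s2, s5} --p--> {s0, s1, s2, s3, s5}  [new]
{s2, s5} --q--> {s1, s2, s3, s4, s5}  [new]
{s0, s2, s4} --p--> {s0, s2, s3, s4, s5}  [new]
{s0, s2, s4} --q--> {s1, s2, s3, s4, s5}  [seen]
{s2, s3, s5} --p--> {s0, s1, s2, s3, s5}  [seen]
{s2, s3, s5} --q--> {s0, s1, s2, s3, s4, s5}  [new]
{s0, s1, s2, s3, s5} --p--> {s0, s1, s2, s3, s4, s5}  [seen]
{s0, s1, s2, s3, s5} --q--> {s0, s1, s2, s3, s4, s5}  [seen]
{s1, s2, s3, s4, s5} --p--> {s0, s1, s2, s3, s4, s5}  [seen]
{s1, s2, s3, s4, s5} --q--> {s0, s1, s2, s3, s4, s5}  [seen]
{s0, s2, s3, s4, s5} --p--> {s0, s1, s2, s3, s4, s5}  [seen]
{s0, s2, s3, s4, s5} --q--> {s0, s1, s2, s3, s4, s5}  [seen]
{s0, s1, s2, s3, s4, s5} --p--> {s0, s1, s2, s3, s4, s5}  [seen]
{s0, s1, s2, s3, s4, s5} --q--> {s0, s1, s2, s3, s4, s5}  [seen]
Reachable DFA states: {s0}, {s0, s4}, {s2, s5}, {s0, s2, s4}, {s2, s3, s5}, {s0, s1, s2, s3, s5}, {s1, s2, s3, s4, s5}, {s0, s2, s3, s4, s5}, {s0, s1, s2, s3, s4, s5}.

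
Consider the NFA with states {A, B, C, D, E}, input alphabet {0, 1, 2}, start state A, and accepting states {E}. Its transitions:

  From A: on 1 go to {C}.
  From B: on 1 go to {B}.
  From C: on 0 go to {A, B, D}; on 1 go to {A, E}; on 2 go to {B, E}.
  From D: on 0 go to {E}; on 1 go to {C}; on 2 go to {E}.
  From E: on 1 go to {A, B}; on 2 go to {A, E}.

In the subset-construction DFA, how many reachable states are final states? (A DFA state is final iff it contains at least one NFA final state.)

Start state of the DFA: {A}.
{A} --0--> ∅  [new]
{A} --1--> {C}  [new]
{A} --2--> ∅  [seen]
∅ --0--> ∅  [seen]
∅ --1--> ∅  [seen]
∅ --2--> ∅  [seen]
{C} --0--> {A, B, D}  [new]
{C} --1--> {A, E}  [new]
{C} --2--> {B, E}  [new]
{A, B, D} --0--> {E}  [new]
{A, B, D} --1--> {B, C}  [new]
{A, B, D} --2--> {E}  [seen]
{A, E} --0--> ∅  [seen]
{A, E} --1--> {A, B, C}  [new]
{A, E} --2--> {A, E}  [seen]
{B, E} --0--> ∅  [seen]
{B, E} --1--> {A, B}  [new]
{B, E} --2--> {A, E}  [seen]
{E} --0--> ∅  [seen]
{E} --1--> {A, B}  [seen]
{E} --2--> {A, E}  [seen]
{B, C} --0--> {A, B, D}  [seen]
{B, C} --1--> {A, B, E}  [new]
{B, C} --2--> {B, E}  [seen]
{A, B, C} --0--> {A, B, D}  [seen]
{A, B, C} --1--> {A, B, C, E}  [new]
{A, B, C} --2--> {B, E}  [seen]
{A, B} --0--> ∅  [seen]
{A, B} --1--> {B, C}  [seen]
{A, B} --2--> ∅  [seen]
{A, B, E} --0--> ∅  [seen]
{A, B, E} --1--> {A, B, C}  [seen]
{A, B, E} --2--> {A, E}  [seen]
{A, B, C, E} --0--> {A, B, D}  [seen]
{A, B, C, E} --1--> {A, B, C, E}  [seen]
{A, B, C, E} --2--> {A, B, E}  [seen]
Reachable DFA states: {A}, ∅, {C}, {A, B, D}, {A, E}, {B, E}, {E}, {B, C}, {A, B, C}, {A, B}, {A, B, E}, {A, B, C, E}.
Accepting DFA states (contain an NFA accepting state): {A, E}, {B, E}, {E}, {A, B, E}, {A, B, C, E}.

5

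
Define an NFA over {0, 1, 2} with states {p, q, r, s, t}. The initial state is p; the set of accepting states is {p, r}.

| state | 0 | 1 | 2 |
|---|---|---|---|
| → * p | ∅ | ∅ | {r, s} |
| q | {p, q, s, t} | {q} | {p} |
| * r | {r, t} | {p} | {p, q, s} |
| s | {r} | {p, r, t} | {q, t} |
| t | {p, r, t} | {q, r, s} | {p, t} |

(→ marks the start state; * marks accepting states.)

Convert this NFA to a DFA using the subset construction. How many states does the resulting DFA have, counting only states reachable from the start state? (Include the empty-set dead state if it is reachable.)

9

Start state of the DFA: {p}.
{p} --0--> ∅  [new]
{p} --1--> ∅  [seen]
{p} --2--> {r, s}  [new]
∅ --0--> ∅  [seen]
∅ --1--> ∅  [seen]
∅ --2--> ∅  [seen]
{r, s} --0--> {r, t}  [new]
{r, s} --1--> {p, r, t}  [new]
{r, s} --2--> {p, q, s, t}  [new]
{r, t} --0--> {p, r, t}  [seen]
{r, t} --1--> {p, q, r, s}  [new]
{r, t} --2--> {p, q, s, t}  [seen]
{p, r, t} --0--> {p, r, t}  [seen]
{p, r, t} --1--> {p, q, r, s}  [seen]
{p, r, t} --2--> {p, q, r, s, t}  [new]
{p, q, s, t} --0--> {p, q, r, s, t}  [seen]
{p, q, s, t} --1--> {p, q, r, s, t}  [seen]
{p, q, s, t} --2--> {p, q, r, s, t}  [seen]
{p, q, r, s} --0--> {p, q, r, s, t}  [seen]
{p, q, r, s} --1--> {p, q, r, t}  [new]
{p, q, r, s} --2--> {p, q, r, s, t}  [seen]
{p, q, r, s, t} --0--> {p, q, r, s, t}  [seen]
{p, q, r, s, t} --1--> {p, q, r, s, t}  [seen]
{p, q, r, s, t} --2--> {p, q, r, s, t}  [seen]
{p, q, r, t} --0--> {p, q, r, s, t}  [seen]
{p, q, r, t} --1--> {p, q, r, s}  [seen]
{p, q, r, t} --2--> {p, q, r, s, t}  [seen]
Reachable DFA states: {p}, ∅, {r, s}, {r, t}, {p, r, t}, {p, q, s, t}, {p, q, r, s}, {p, q, r, s, t}, {p, q, r, t}.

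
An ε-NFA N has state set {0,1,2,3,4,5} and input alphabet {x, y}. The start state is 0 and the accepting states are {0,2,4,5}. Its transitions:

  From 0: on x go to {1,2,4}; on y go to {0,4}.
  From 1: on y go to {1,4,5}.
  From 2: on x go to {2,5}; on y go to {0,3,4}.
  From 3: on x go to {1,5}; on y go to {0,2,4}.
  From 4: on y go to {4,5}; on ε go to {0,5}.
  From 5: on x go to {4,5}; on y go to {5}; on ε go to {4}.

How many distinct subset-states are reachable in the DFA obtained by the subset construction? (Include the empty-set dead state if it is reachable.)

4

Start state of the DFA: {0} (ε-closure of the NFA start).
{0} --x--> {0,1,2,4,5}  [new]
{0} --y--> {0,4,5}  [new]
{0,1,2,4,5} --x--> {0,1,2,4,5}  [seen]
{0,1,2,4,5} --y--> {0,1,3,4,5}  [new]
{0,4,5} --x--> {0,1,2,4,5}  [seen]
{0,4,5} --y--> {0,4,5}  [seen]
{0,1,3,4,5} --x--> {0,1,2,4,5}  [seen]
{0,1,3,4,5} --y--> {0,1,2,4,5}  [seen]
Reachable DFA states: {0}, {0,1,2,4,5}, {0,4,5}, {0,1,3,4,5}.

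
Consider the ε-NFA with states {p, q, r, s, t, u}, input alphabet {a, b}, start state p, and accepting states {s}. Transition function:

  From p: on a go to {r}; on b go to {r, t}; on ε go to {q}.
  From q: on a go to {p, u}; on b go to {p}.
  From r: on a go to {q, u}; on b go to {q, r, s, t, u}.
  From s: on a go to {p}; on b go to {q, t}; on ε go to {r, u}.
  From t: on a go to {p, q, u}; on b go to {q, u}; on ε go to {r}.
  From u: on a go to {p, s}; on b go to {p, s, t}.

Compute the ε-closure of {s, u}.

{r, s, u}

Begin with {s, u}.
s →ε {r, u}; add r.
ε-closure = {r, s, u}.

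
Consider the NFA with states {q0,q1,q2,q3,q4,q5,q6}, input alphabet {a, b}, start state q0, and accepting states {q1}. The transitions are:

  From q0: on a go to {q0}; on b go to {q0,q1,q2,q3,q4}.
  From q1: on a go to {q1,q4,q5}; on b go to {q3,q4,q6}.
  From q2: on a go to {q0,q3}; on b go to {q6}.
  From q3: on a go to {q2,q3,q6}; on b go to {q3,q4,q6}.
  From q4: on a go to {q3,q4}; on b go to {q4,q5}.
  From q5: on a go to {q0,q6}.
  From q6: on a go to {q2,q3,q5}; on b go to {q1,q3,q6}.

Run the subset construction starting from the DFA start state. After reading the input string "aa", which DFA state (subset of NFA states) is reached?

Start: {q0}.
δ(q0,a) = {q0}.
Union: {q0}.
After a: {q0}.
δ(q0,a) = {q0}.
Union: {q0}.
After a: {q0}.

{q0}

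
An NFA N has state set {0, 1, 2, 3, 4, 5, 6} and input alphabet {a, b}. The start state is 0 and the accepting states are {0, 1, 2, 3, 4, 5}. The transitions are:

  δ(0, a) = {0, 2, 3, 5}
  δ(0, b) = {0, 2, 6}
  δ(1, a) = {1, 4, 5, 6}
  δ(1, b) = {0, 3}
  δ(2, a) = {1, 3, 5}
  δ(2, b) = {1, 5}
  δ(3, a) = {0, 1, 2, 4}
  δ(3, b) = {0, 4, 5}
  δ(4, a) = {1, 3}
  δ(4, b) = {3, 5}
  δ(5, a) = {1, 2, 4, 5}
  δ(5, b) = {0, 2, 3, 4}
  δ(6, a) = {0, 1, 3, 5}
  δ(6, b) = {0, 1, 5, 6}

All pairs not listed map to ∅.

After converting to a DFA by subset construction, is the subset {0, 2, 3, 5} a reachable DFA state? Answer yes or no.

Start state of the DFA: {0}.
{0} --a--> {0, 2, 3, 5}  [new]
{0} --b--> {0, 2, 6}  [new]
{0, 2, 3, 5} --a--> {0, 1, 2, 3, 4, 5}  [new]
{0, 2, 3, 5} --b--> {0, 1, 2, 3, 4, 5, 6}  [new]
{0, 2, 6} --a--> {0, 1, 2, 3, 5}  [new]
{0, 2, 6} --b--> {0, 1, 2, 5, 6}  [new]
{0, 1, 2, 3, 4, 5} --a--> {0, 1, 2, 3, 4, 5, 6}  [seen]
{0, 1, 2, 3, 4, 5} --b--> {0, 1, 2, 3, 4, 5, 6}  [seen]
{0, 1, 2, 3, 4, 5, 6} --a--> {0, 1, 2, 3, 4, 5, 6}  [seen]
{0, 1, 2, 3, 4, 5, 6} --b--> {0, 1, 2, 3, 4, 5, 6}  [seen]
{0, 1, 2, 3, 5} --a--> {0, 1, 2, 3, 4, 5, 6}  [seen]
{0, 1, 2, 3, 5} --b--> {0, 1, 2, 3, 4, 5, 6}  [seen]
{0, 1, 2, 5, 6} --a--> {0, 1, 2, 3, 4, 5, 6}  [seen]
{0, 1, 2, 5, 6} --b--> {0, 1, 2, 3, 4, 5, 6}  [seen]
Reachable DFA states: {0}, {0, 2, 3, 5}, {0, 2, 6}, {0, 1, 2, 3, 4, 5}, {0, 1, 2, 3, 4, 5, 6}, {0, 1, 2, 3, 5}, {0, 1, 2, 5, 6}.
{0, 2, 3, 5} is among them.

yes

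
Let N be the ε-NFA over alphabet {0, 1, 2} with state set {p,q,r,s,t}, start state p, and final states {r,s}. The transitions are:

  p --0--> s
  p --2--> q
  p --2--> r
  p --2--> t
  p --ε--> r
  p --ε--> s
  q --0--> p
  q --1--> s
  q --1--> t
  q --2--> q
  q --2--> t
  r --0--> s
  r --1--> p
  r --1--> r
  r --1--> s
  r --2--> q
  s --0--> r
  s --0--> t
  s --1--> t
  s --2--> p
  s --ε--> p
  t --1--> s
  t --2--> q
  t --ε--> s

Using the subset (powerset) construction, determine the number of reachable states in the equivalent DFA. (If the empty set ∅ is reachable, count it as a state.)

3

Start state of the DFA: {p,r,s} (ε-closure of the NFA start).
{p,r,s} --0--> {p,r,s,t}  [new]
{p,r,s} --1--> {p,r,s,t}  [seen]
{p,r,s} --2--> {p,q,r,s,t}  [new]
{p,r,s,t} --0--> {p,r,s,t}  [seen]
{p,r,s,t} --1--> {p,r,s,t}  [seen]
{p,r,s,t} --2--> {p,q,r,s,t}  [seen]
{p,q,r,s,t} --0--> {p,r,s,t}  [seen]
{p,q,r,s,t} --1--> {p,r,s,t}  [seen]
{p,q,r,s,t} --2--> {p,q,r,s,t}  [seen]
Reachable DFA states: {p,r,s}, {p,r,s,t}, {p,q,r,s,t}.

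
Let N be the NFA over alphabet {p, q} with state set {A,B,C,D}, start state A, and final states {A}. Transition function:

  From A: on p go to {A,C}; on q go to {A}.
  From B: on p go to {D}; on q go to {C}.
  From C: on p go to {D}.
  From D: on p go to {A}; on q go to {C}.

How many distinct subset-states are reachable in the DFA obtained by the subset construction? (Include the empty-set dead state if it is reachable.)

3

Start state of the DFA: {A}.
{A} --p--> {A,C}  [new]
{A} --q--> {A}  [seen]
{A,C} --p--> {A,C,D}  [new]
{A,C} --q--> {A}  [seen]
{A,C,D} --p--> {A,C,D}  [seen]
{A,C,D} --q--> {A,C}  [seen]
Reachable DFA states: {A}, {A,C}, {A,C,D}.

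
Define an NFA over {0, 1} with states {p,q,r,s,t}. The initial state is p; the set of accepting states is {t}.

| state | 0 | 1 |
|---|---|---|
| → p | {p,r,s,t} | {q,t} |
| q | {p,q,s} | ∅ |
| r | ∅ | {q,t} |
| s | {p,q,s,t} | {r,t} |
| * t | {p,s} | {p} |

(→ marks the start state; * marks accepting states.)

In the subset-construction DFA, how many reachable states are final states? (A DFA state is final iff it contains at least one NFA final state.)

6

Start state of the DFA: {p}.
{p} --0--> {p,r,s,t}  [new]
{p} --1--> {q,t}  [new]
{p,r,s,t} --0--> {p,q,r,s,t}  [new]
{p,r,s,t} --1--> {p,q,r,t}  [new]
{q,t} --0--> {p,q,s}  [new]
{q,t} --1--> {p}  [seen]
{p,q,r,s,t} --0--> {p,q,r,s,t}  [seen]
{p,q,r,s,t} --1--> {p,q,r,t}  [seen]
{p,q,r,t} --0--> {p,q,r,s,t}  [seen]
{p,q,r,t} --1--> {p,q,t}  [new]
{p,q,s} --0--> {p,q,r,s,t}  [seen]
{p,q,s} --1--> {q,r,t}  [new]
{p,q,t} --0--> {p,q,r,s,t}  [seen]
{p,q,t} --1--> {p,q,t}  [seen]
{q,r,t} --0--> {p,q,s}  [seen]
{q,r,t} --1--> {p,q,t}  [seen]
Reachable DFA states: {p}, {p,r,s,t}, {q,t}, {p,q,r,s,t}, {p,q,r,t}, {p,q,s}, {p,q,t}, {q,r,t}.
Accepting DFA states (contain an NFA accepting state): {p,r,s,t}, {q,t}, {p,q,r,s,t}, {p,q,r,t}, {p,q,t}, {q,r,t}.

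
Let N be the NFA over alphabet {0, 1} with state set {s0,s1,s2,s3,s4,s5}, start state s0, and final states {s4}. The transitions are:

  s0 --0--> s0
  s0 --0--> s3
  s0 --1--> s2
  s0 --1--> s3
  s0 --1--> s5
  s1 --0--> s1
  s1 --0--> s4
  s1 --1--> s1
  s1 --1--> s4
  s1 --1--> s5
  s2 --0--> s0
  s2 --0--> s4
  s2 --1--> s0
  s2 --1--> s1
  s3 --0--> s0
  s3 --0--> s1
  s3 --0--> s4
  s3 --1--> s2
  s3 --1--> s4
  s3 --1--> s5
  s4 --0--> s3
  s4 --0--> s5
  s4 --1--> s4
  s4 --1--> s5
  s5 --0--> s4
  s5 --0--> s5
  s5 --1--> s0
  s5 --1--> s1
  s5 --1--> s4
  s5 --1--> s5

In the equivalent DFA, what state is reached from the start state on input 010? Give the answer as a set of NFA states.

Start: {s0}.
δ(s0,0) = {s0,s3}.
Union: {s0,s3}.
After 0: {s0,s3}.
δ(s0,1) = {s2,s3,s5}; δ(s3,1) = {s2,s4,s5}.
Union: {s2,s3,s4,s5}.
After 1: {s2,s3,s4,s5}.
δ(s2,0) = {s0,s4}; δ(s3,0) = {s0,s1,s4}; δ(s4,0) = {s3,s5}; δ(s5,0) = {s4,s5}.
Union: {s0,s1,s3,s4,s5}.
After 0: {s0,s1,s3,s4,s5}.

{s0,s1,s3,s4,s5}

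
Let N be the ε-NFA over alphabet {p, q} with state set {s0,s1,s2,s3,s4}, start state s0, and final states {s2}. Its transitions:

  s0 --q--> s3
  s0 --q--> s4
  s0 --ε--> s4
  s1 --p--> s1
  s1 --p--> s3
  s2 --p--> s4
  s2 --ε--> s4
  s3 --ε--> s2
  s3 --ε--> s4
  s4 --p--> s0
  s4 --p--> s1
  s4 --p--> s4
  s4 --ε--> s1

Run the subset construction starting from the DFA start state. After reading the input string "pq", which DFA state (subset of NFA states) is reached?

Start: {s0,s1,s4}.
δ(s0,p) = ∅; δ(s1,p) = {s1,s3}; δ(s4,p) = {s0,s1,s4}.
Union: {s0,s1,s3,s4}.
ε-closure gives {s0,s1,s2,s3,s4}.
After p: {s0,s1,s2,s3,s4}.
δ(s0,q) = {s3,s4}; δ(s1,q) = ∅; δ(s2,q) = ∅; δ(s3,q) = ∅; δ(s4,q) = ∅.
Union: {s3,s4}.
ε-closure gives {s1,s2,s3,s4}.
After q: {s1,s2,s3,s4}.

{s1,s2,s3,s4}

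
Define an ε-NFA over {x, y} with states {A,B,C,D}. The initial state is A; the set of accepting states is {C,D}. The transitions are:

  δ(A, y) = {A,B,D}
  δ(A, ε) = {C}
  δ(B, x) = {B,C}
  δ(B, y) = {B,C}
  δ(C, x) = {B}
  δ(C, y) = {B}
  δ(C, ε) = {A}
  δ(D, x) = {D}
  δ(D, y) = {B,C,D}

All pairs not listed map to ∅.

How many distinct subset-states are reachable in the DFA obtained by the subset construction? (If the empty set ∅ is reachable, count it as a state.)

4

Start state of the DFA: {A,C} (ε-closure of the NFA start).
{A,C} --x--> {B}  [new]
{A,C} --y--> {A,B,C,D}  [new]
{B} --x--> {A,B,C}  [new]
{B} --y--> {A,B,C}  [seen]
{A,B,C,D} --x--> {A,B,C,D}  [seen]
{A,B,C,D} --y--> {A,B,C,D}  [seen]
{A,B,C} --x--> {A,B,C}  [seen]
{A,B,C} --y--> {A,B,C,D}  [seen]
Reachable DFA states: {A,C}, {B}, {A,B,C,D}, {A,B,C}.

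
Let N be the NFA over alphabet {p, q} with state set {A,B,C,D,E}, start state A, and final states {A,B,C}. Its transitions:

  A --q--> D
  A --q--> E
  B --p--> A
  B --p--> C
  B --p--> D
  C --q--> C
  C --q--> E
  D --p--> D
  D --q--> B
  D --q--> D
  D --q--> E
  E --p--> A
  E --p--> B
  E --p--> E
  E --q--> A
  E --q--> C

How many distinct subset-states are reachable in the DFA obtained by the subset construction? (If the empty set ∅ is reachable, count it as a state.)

5

Start state of the DFA: {A}.
{A} --p--> ∅  [new]
{A} --q--> {D,E}  [new]
∅ --p--> ∅  [seen]
∅ --q--> ∅  [seen]
{D,E} --p--> {A,B,D,E}  [new]
{D,E} --q--> {A,B,C,D,E}  [new]
{A,B,D,E} --p--> {A,B,C,D,E}  [seen]
{A,B,D,E} --q--> {A,B,C,D,E}  [seen]
{A,B,C,D,E} --p--> {A,B,C,D,E}  [seen]
{A,B,C,D,E} --q--> {A,B,C,D,E}  [seen]
Reachable DFA states: {A}, ∅, {D,E}, {A,B,D,E}, {A,B,C,D,E}.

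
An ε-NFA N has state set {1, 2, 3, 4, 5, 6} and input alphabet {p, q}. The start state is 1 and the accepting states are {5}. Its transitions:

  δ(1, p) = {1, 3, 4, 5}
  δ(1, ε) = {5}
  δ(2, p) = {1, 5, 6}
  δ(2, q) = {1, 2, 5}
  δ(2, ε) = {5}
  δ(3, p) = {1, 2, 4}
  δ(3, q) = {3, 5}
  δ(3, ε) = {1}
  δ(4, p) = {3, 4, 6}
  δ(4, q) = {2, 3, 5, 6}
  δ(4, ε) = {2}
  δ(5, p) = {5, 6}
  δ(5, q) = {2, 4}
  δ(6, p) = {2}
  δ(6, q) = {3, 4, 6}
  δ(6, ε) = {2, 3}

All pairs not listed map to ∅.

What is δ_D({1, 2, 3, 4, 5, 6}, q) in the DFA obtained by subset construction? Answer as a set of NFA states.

{1, 2, 3, 4, 5, 6}

δ(1,q) = ∅; δ(2,q) = {1, 2, 5}; δ(3,q) = {3, 5}; δ(4,q) = {2, 3, 5, 6}; δ(5,q) = {2, 4}; δ(6,q) = {3, 4, 6}.
Union: {1, 2, 3, 4, 5, 6}.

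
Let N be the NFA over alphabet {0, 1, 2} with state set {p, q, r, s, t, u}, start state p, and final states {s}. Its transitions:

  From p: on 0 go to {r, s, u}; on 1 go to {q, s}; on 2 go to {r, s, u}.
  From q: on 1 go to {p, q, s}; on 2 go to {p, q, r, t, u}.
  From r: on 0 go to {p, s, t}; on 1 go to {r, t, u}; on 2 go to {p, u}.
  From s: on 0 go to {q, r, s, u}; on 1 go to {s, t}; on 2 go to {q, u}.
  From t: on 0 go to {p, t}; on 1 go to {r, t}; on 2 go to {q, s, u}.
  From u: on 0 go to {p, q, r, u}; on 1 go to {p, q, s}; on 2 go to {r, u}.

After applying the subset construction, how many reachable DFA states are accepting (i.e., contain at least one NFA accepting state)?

6

Start state of the DFA: {p}.
{p} --0--> {r, s, u}  [new]
{p} --1--> {q, s}  [new]
{p} --2--> {r, s, u}  [seen]
{r, s, u} --0--> {p, q, r, s, t, u}  [new]
{r, s, u} --1--> {p, q, r, s, t, u}  [seen]
{r, s, u} --2--> {p, q, r, u}  [new]
{q, s} --0--> {q, r, s, u}  [new]
{q, s} --1--> {p, q, s, t}  [new]
{q, s} --2--> {p, q, r, t, u}  [new]
{p, q, r, s, t, u} --0--> {p, q, r, s, t, u}  [seen]
{p, q, r, s, t, u} --1--> {p, q, r, s, t, u}  [seen]
{p, q, r, s, t, u} --2--> {p, q, r, s, t, u}  [seen]
{p, q, r, u} --0--> {p, q, r, s, t, u}  [seen]
{p, q, r, u} --1--> {p, q, r, s, t, u}  [seen]
{p, q, r, u} --2--> {p, q, r, s, t, u}  [seen]
{q, r, s, u} --0--> {p, q, r, s, t, u}  [seen]
{q, r, s, u} --1--> {p, q, r, s, t, u}  [seen]
{q, r, s, u} --2--> {p, q, r, t, u}  [seen]
{p, q, s, t} --0--> {p, q, r, s, t, u}  [seen]
{p, q, s, t} --1--> {p, q, r, s, t}  [new]
{p, q, s, t} --2--> {p, q, r, s, t, u}  [seen]
{p, q, r, t, u} --0--> {p, q, r, s, t, u}  [seen]
{p, q, r, t, u} --1--> {p, q, r, s, t, u}  [seen]
{p, q, r, t, u} --2--> {p, q, r, s, t, u}  [seen]
{p, q, r, s, t} --0--> {p, q, r, s, t, u}  [seen]
{p, q, r, s, t} --1--> {p, q, r, s, t, u}  [seen]
{p, q, r, s, t} --2--> {p, q, r, s, t, u}  [seen]
Reachable DFA states: {p}, {r, s, u}, {q, s}, {p, q, r, s, t, u}, {p, q, r, u}, {q, r, s, u}, {p, q, s, t}, {p, q, r, t, u}, {p, q, r, s, t}.
Accepting DFA states (contain an NFA accepting state): {r, s, u}, {q, s}, {p, q, r, s, t, u}, {q, r, s, u}, {p, q, s, t}, {p, q, r, s, t}.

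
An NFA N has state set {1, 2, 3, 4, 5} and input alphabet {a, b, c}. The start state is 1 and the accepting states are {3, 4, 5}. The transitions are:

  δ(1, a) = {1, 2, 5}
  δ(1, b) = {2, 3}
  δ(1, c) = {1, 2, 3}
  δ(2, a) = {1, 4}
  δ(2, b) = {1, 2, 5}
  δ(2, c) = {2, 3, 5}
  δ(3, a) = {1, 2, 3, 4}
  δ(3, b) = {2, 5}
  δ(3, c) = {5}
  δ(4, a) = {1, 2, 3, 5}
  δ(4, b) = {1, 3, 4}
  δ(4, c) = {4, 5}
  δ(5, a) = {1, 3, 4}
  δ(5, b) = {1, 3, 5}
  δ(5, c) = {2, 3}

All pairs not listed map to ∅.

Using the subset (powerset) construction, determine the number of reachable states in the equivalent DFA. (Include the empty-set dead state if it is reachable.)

8

Start state of the DFA: {1}.
{1} --a--> {1, 2, 5}  [new]
{1} --b--> {2, 3}  [new]
{1} --c--> {1, 2, 3}  [new]
{1, 2, 5} --a--> {1, 2, 3, 4, 5}  [new]
{1, 2, 5} --b--> {1, 2, 3, 5}  [new]
{1, 2, 5} --c--> {1, 2, 3, 5}  [seen]
{2, 3} --a--> {1, 2, 3, 4}  [new]
{2, 3} --b--> {1, 2, 5}  [seen]
{2, 3} --c--> {2, 3, 5}  [new]
{1, 2, 3} --a--> {1, 2, 3, 4, 5}  [seen]
{1, 2, 3} --b--> {1, 2, 3, 5}  [seen]
{1, 2, 3} --c--> {1, 2, 3, 5}  [seen]
{1, 2, 3, 4, 5} --a--> {1, 2, 3, 4, 5}  [seen]
{1, 2, 3, 4, 5} --b--> {1, 2, 3, 4, 5}  [seen]
{1, 2, 3, 4, 5} --c--> {1, 2, 3, 4, 5}  [seen]
{1, 2, 3, 5} --a--> {1, 2, 3, 4, 5}  [seen]
{1, 2, 3, 5} --b--> {1, 2, 3, 5}  [seen]
{1, 2, 3, 5} --c--> {1, 2, 3, 5}  [seen]
{1, 2, 3, 4} --a--> {1, 2, 3, 4, 5}  [seen]
{1, 2, 3, 4} --b--> {1, 2, 3, 4, 5}  [seen]
{1, 2, 3, 4} --c--> {1, 2, 3, 4, 5}  [seen]
{2, 3, 5} --a--> {1, 2, 3, 4}  [seen]
{2, 3, 5} --b--> {1, 2, 3, 5}  [seen]
{2, 3, 5} --c--> {2, 3, 5}  [seen]
Reachable DFA states: {1}, {1, 2, 5}, {2, 3}, {1, 2, 3}, {1, 2, 3, 4, 5}, {1, 2, 3, 5}, {1, 2, 3, 4}, {2, 3, 5}.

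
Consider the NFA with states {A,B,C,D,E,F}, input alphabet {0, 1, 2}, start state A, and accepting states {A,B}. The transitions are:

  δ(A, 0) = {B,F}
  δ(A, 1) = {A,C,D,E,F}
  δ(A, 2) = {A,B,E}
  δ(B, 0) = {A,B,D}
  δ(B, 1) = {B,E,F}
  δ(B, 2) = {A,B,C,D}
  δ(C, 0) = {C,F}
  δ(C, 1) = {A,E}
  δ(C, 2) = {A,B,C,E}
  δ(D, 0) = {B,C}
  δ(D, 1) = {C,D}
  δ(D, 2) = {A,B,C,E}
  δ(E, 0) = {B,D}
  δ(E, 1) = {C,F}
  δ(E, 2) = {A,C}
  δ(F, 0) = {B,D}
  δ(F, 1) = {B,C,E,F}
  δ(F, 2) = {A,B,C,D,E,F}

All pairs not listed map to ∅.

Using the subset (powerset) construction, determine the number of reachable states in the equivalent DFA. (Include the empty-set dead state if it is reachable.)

12

Start state of the DFA: {A}.
{A} --0--> {B,F}  [new]
{A} --1--> {A,C,D,E,F}  [new]
{A} --2--> {A,B,E}  [new]
{B,F} --0--> {A,B,D}  [new]
{B,F} --1--> {B,C,E,F}  [new]
{B,F} --2--> {A,B,C,D,E,F}  [new]
{A,C,D,E,F} --0--> {B,C,D,F}  [new]
{A,C,D,E,F} --1--> {A,B,C,D,E,F}  [seen]
{A,C,D,E,F} --2--> {A,B,C,D,E,F}  [seen]
{A,B,E} --0--> {A,B,D,F}  [new]
{A,B,E} --1--> {A,B,C,D,E,F}  [seen]
{A,B,E} --2--> {A,B,C,D,E}  [new]
{A,B,D} --0--> {A,B,C,D,F}  [new]
{A,B,D} --1--> {A,B,C,D,E,F}  [seen]
{A,B,D} --2--> {A,B,C,D,E}  [seen]
{B,C,E,F} --0--> {A,B,C,D,F}  [seen]
{B,C,E,F} --1--> {A,B,C,E,F}  [new]
{B,C,E,F} --2--> {A,B,C,D,E,F}  [seen]
{A,B,C,D,E,F} --0--> {A,B,C,D,F}  [seen]
{A,B,C,D,E,F} --1--> {A,B,C,D,E,F}  [seen]
{A,B,C,D,E,F} --2--> {A,B,C,D,E,F}  [seen]
{B,C,D,F} --0--> {A,B,C,D,F}  [seen]
{B,C,D,F} --1--> {A,B,C,D,E,F}  [seen]
{B,C,D,F} --2--> {A,B,C,D,E,F}  [seen]
{A,B,D,F} --0--> {A,B,C,D,F}  [seen]
{A,B,D,F} --1--> {A,B,C,D,E,F}  [seen]
{A,B,D,F} --2--> {A,B,C,D,E,F}  [seen]
{A,B,C,D,E} --0--> {A,B,C,D,F}  [seen]
{A,B,C,D,E} --1--> {A,B,C,D,E,F}  [seen]
{A,B,C,D,E} --2--> {A,B,C,D,E}  [seen]
{A,B,C,D,F} --0--> {A,B,C,D,F}  [seen]
{A,B,C,D,F} --1--> {A,B,C,D,E,F}  [seen]
{A,B,C,D,F} --2--> {A,B,C,D,E,F}  [seen]
{A,B,C,E,F} --0--> {A,B,C,D,F}  [seen]
{A,B,C,E,F} --1--> {A,B,C,D,E,F}  [seen]
{A,B,C,E,F} --2--> {A,B,C,D,E,F}  [seen]
Reachable DFA states: {A}, {B,F}, {A,C,D,E,F}, {A,B,E}, {A,B,D}, {B,C,E,F}, {A,B,C,D,E,F}, {B,C,D,F}, {A,B,D,F}, {A,B,C,D,E}, {A,B,C,D,F}, {A,B,C,E,F}.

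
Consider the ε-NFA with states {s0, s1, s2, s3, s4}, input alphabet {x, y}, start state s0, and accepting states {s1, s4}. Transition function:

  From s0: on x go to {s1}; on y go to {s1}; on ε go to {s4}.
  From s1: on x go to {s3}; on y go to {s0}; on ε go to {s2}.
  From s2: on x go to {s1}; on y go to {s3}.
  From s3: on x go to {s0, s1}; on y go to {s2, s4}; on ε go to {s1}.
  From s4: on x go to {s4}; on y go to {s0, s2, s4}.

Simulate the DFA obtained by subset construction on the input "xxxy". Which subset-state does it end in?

Start: {s0, s4}.
δ(s0,x) = {s1}; δ(s4,x) = {s4}.
Union: {s1, s4}.
ε-closure gives {s1, s2, s4}.
After x: {s1, s2, s4}.
δ(s1,x) = {s3}; δ(s2,x) = {s1}; δ(s4,x) = {s4}.
Union: {s1, s3, s4}.
ε-closure gives {s1, s2, s3, s4}.
After x: {s1, s2, s3, s4}.
δ(s1,x) = {s3}; δ(s2,x) = {s1}; δ(s3,x) = {s0, s1}; δ(s4,x) = {s4}.
Union: {s0, s1, s3, s4}.
ε-closure gives {s0, s1, s2, s3, s4}.
After x: {s0, s1, s2, s3, s4}.
δ(s0,y) = {s1}; δ(s1,y) = {s0}; δ(s2,y) = {s3}; δ(s3,y) = {s2, s4}; δ(s4,y) = {s0, s2, s4}.
Union: {s0, s1, s2, s3, s4}.
After y: {s0, s1, s2, s3, s4}.

{s0, s1, s2, s3, s4}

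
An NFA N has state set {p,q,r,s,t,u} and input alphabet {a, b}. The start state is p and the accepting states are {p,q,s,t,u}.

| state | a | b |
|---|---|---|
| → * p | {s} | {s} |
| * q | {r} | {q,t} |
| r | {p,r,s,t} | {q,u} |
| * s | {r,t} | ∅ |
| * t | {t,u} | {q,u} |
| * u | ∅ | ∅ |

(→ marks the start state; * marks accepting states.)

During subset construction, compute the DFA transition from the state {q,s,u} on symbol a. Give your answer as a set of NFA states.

{r,t}

δ(q,a) = {r}; δ(s,a) = {r,t}; δ(u,a) = ∅.
Union: {r,t}.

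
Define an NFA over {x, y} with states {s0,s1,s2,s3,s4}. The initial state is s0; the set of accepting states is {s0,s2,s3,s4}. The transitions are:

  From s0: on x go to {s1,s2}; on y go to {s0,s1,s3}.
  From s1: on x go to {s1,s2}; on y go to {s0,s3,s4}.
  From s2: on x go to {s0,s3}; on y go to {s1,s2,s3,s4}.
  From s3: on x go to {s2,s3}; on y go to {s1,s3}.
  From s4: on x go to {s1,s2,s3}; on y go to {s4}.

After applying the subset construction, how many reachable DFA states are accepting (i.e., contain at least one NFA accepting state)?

7

Start state of the DFA: {s0}.
{s0} --x--> {s1,s2}  [new]
{s0} --y--> {s0,s1,s3}  [new]
{s1,s2} --x--> {s0,s1,s2,s3}  [new]
{s1,s2} --y--> {s0,s1,s2,s3,s4}  [new]
{s0,s1,s3} --x--> {s1,s2,s3}  [new]
{s0,s1,s3} --y--> {s0,s1,s3,s4}  [new]
{s0,s1,s2,s3} --x--> {s0,s1,s2,s3}  [seen]
{s0,s1,s2,s3} --y--> {s0,s1,s2,s3,s4}  [seen]
{s0,s1,s2,s3,s4} --x--> {s0,s1,s2,s3}  [seen]
{s0,s1,s2,s3,s4} --y--> {s0,s1,s2,s3,s4}  [seen]
{s1,s2,s3} --x--> {s0,s1,s2,s3}  [seen]
{s1,s2,s3} --y--> {s0,s1,s2,s3,s4}  [seen]
{s0,s1,s3,s4} --x--> {s1,s2,s3}  [seen]
{s0,s1,s3,s4} --y--> {s0,s1,s3,s4}  [seen]
Reachable DFA states: {s0}, {s1,s2}, {s0,s1,s3}, {s0,s1,s2,s3}, {s0,s1,s2,s3,s4}, {s1,s2,s3}, {s0,s1,s3,s4}.
Accepting DFA states (contain an NFA accepting state): {s0}, {s1,s2}, {s0,s1,s3}, {s0,s1,s2,s3}, {s0,s1,s2,s3,s4}, {s1,s2,s3}, {s0,s1,s3,s4}.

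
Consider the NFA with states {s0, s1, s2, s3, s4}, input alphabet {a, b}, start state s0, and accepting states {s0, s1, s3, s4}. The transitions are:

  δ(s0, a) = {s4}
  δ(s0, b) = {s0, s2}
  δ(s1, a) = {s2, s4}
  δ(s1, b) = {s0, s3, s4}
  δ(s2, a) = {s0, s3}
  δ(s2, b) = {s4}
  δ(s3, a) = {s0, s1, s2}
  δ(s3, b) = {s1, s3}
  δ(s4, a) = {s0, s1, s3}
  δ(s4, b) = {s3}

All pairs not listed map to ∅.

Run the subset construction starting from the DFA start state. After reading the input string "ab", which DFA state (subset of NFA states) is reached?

{s3}

Start: {s0}.
δ(s0,a) = {s4}.
Union: {s4}.
After a: {s4}.
δ(s4,b) = {s3}.
Union: {s3}.
After b: {s3}.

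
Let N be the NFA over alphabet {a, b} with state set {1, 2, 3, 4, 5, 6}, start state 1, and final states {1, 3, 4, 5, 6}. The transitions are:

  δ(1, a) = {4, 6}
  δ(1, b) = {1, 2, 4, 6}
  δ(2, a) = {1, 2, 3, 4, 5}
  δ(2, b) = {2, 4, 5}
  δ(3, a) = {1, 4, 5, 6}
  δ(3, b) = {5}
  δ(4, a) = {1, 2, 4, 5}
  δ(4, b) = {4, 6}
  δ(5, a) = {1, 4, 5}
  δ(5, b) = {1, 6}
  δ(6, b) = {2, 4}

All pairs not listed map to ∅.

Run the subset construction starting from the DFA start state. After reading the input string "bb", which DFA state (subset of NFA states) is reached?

{1, 2, 4, 5, 6}

Start: {1}.
δ(1,b) = {1, 2, 4, 6}.
Union: {1, 2, 4, 6}.
After b: {1, 2, 4, 6}.
δ(1,b) = {1, 2, 4, 6}; δ(2,b) = {2, 4, 5}; δ(4,b) = {4, 6}; δ(6,b) = {2, 4}.
Union: {1, 2, 4, 5, 6}.
After b: {1, 2, 4, 5, 6}.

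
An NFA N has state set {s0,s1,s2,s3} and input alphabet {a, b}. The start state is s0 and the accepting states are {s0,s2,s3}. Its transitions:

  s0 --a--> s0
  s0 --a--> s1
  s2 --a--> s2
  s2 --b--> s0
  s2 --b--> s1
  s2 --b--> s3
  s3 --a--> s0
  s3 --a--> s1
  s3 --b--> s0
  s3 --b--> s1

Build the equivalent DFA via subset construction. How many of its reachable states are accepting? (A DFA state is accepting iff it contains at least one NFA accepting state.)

Start state of the DFA: {s0}.
{s0} --a--> {s0,s1}  [new]
{s0} --b--> ∅  [new]
{s0,s1} --a--> {s0,s1}  [seen]
{s0,s1} --b--> ∅  [seen]
∅ --a--> ∅  [seen]
∅ --b--> ∅  [seen]
Reachable DFA states: {s0}, {s0,s1}, ∅.
Accepting DFA states (contain an NFA accepting state): {s0}, {s0,s1}.

2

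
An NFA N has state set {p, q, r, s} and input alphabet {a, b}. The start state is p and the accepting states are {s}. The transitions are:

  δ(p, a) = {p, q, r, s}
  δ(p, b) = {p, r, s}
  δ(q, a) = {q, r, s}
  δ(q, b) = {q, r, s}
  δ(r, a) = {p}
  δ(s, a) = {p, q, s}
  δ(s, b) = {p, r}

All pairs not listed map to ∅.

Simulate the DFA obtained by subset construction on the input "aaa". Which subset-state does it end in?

Start: {p}.
δ(p,a) = {p, q, r, s}.
Union: {p, q, r, s}.
After a: {p, q, r, s}.
δ(p,a) = {p, q, r, s}; δ(q,a) = {q, r, s}; δ(r,a) = {p}; δ(s,a) = {p, q, s}.
Union: {p, q, r, s}.
After a: {p, q, r, s}.
δ(p,a) = {p, q, r, s}; δ(q,a) = {q, r, s}; δ(r,a) = {p}; δ(s,a) = {p, q, s}.
Union: {p, q, r, s}.
After a: {p, q, r, s}.

{p, q, r, s}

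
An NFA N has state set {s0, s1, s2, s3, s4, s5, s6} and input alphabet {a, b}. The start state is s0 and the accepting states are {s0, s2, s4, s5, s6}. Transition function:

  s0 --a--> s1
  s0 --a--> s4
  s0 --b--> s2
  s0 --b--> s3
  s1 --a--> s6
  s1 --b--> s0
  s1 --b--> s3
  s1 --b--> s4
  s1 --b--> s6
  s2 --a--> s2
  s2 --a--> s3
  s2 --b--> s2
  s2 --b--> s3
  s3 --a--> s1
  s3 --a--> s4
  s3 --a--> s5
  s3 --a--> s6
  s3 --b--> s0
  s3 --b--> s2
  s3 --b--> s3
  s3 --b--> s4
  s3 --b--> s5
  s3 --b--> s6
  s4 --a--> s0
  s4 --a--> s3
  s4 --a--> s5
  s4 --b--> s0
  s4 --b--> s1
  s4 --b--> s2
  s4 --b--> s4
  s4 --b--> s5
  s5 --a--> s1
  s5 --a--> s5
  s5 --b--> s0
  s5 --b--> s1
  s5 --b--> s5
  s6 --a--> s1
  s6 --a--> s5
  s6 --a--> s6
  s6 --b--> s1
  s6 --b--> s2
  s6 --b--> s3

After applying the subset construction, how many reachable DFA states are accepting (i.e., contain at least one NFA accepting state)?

9

Start state of the DFA: {s0}.
{s0} --a--> {s1, s4}  [new]
{s0} --b--> {s2, s3}  [new]
{s1, s4} --a--> {s0, s3, s5, s6}  [new]
{s1, s4} --b--> {s0, s1, s2, s3, s4, s5, s6}  [new]
{s2, s3} --a--> {s1, s2, s3, s4, s5, s6}  [new]
{s2, s3} --b--> {s0, s2, s3, s4, s5, s6}  [new]
{s0, s3, s5, s6} --a--> {s1, s4, s5, s6}  [new]
{s0, s3, s5, s6} --b--> {s0, s1, s2, s3, s4, s5, s6}  [seen]
{s0, s1, s2, s3, s4, s5, s6} --a--> {s0, s1, s2, s3, s4, s5, s6}  [seen]
{s0, s1, s2, s3, s4, s5, s6} --b--> {s0, s1, s2, s3, s4, s5, s6}  [seen]
{s1, s2, s3, s4, s5, s6} --a--> {s0, s1, s2, s3, s4, s5, s6}  [seen]
{s1, s2, s3, s4, s5, s6} --b--> {s0, s1, s2, s3, s4, s5, s6}  [seen]
{s0, s2, s3, s4, s5, s6} --a--> {s0, s1, s2, s3, s4, s5, s6}  [seen]
{s0, s2, s3, s4, s5, s6} --b--> {s0, s1, s2, s3, s4, s5, s6}  [seen]
{s1, s4, s5, s6} --a--> {s0, s1, s3, s5, s6}  [new]
{s1, s4, s5, s6} --b--> {s0, s1, s2, s3, s4, s5, s6}  [seen]
{s0, s1, s3, s5, s6} --a--> {s1, s4, s5, s6}  [seen]
{s0, s1, s3, s5, s6} --b--> {s0, s1, s2, s3, s4, s5, s6}  [seen]
Reachable DFA states: {s0}, {s1, s4}, {s2, s3}, {s0, s3, s5, s6}, {s0, s1, s2, s3, s4, s5, s6}, {s1, s2, s3, s4, s5, s6}, {s0, s2, s3, s4, s5, s6}, {s1, s4, s5, s6}, {s0, s1, s3, s5, s6}.
Accepting DFA states (contain an NFA accepting state): {s0}, {s1, s4}, {s2, s3}, {s0, s3, s5, s6}, {s0, s1, s2, s3, s4, s5, s6}, {s1, s2, s3, s4, s5, s6}, {s0, s2, s3, s4, s5, s6}, {s1, s4, s5, s6}, {s0, s1, s3, s5, s6}.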